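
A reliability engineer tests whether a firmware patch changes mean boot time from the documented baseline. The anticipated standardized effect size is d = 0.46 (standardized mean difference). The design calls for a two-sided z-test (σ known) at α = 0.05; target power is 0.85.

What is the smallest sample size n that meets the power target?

Set Φ(δ − 1.960) = 0.85; then δ − 1.960 = Φ⁻¹(0.85) = 1.036, giving δ = 2.996.
(For δ > 0 the lower-tail rejection region contributes negligibly to power, so the one-term inversion is standard.)
δ = d·√n ⇒ n = (δ/d)² = (2.996 / 0.46)² = 42.43.
Rounding up, n = 43.

n = 43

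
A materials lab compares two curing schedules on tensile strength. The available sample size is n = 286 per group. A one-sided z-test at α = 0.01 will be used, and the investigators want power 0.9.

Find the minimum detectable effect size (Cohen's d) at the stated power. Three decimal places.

Required noncentrality: δ = z_{0.01} + z_{0.10} = 2.326 + 1.282 = 3.608.
δ = d·√(n/2) ⇒ d = δ/√(n/2) = 3.608/√(286/2) = 0.3017.

d ≈ 0.302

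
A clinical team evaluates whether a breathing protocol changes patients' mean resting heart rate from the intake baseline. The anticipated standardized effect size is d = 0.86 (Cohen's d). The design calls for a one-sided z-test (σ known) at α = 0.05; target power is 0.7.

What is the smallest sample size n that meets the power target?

n = 7

Set Φ(δ − 1.645) = 0.7; then δ − 1.645 = Φ⁻¹(0.7) = 0.524, giving δ = 2.169.
δ = d·√n ⇒ n = (δ/d)² = (2.169 / 0.86)² = 6.36.
Rounding up, n = 7.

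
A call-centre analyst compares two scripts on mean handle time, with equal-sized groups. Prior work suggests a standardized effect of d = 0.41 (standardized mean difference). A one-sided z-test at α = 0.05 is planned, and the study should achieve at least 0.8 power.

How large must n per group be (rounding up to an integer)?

n = 74 per group

Set Φ(δ − 1.645) = 0.8; then δ − 1.645 = Φ⁻¹(0.8) = 0.842, giving δ = 2.486.
δ = d·√(n/2) ⇒ n = 2(δ/d)² = 2 × (2.486 / 0.41)² = 73.56.
Round up to the next whole unit.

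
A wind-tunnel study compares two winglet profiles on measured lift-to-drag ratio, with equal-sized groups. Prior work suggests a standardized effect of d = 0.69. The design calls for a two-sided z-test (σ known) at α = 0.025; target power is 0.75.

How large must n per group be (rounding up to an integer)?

For power 0.75 need Φ(δ − z_{0.0125}) = 0.75, so δ = z_{0.0125} + z_{0.25} = 2.241 + 0.674 = 2.916.
(For δ > 0 the lower-tail rejection region contributes negligibly to power, so the one-term inversion is standard.)
δ = d·√(n/2) ⇒ n = 2(δ/d)² = 2 × (2.916 / 0.69)² = 35.72.
Round up to the next whole unit.

n = 36 per group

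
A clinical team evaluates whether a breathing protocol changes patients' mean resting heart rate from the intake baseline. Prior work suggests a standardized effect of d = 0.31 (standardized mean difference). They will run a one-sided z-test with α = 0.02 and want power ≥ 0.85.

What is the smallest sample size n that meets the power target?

n = 100

Set Φ(δ − 2.054) = 0.85; then δ − 2.054 = Φ⁻¹(0.85) = 1.036, giving δ = 3.090.
δ = d·√n ⇒ n = (δ/d)² = (3.090 / 0.31)² = 99.37.
Round up to the next whole unit.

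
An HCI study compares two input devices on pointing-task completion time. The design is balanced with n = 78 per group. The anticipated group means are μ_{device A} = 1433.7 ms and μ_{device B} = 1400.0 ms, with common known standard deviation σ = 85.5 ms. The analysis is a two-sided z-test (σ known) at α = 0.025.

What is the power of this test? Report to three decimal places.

Standardized effect: d = |μ_{device A} − μ_{device B}| / σ = |1433.7 − 1400.0| / 85.5 = 0.3942
Noncentrality parameter: δ = d·√(n/2) = 0.3942 × √(78/2) = 2.4615
Two-sided α = 0.025 → critical value z_{0.0125} = 2.241.
Power = Φ(δ − 2.241) + Φ(−δ − 2.241) = Φ(0.220) + Φ(-4.703) = 0.5871 + 0.0000 = 0.5871.

Power ≈ 0.587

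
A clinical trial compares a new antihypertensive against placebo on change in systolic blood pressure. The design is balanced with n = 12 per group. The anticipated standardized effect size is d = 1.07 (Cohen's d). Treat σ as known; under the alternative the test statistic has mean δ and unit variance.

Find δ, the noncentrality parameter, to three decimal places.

δ = d·√(n/2) = 1.07 × √(12/2) = 2.6210

δ ≈ 2.621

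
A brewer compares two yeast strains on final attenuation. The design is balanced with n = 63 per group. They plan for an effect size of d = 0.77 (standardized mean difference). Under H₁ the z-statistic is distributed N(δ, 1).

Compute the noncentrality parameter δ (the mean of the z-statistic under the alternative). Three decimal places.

δ = d·√(n/2) = 0.77 × √(63/2) = 4.3216

δ ≈ 4.322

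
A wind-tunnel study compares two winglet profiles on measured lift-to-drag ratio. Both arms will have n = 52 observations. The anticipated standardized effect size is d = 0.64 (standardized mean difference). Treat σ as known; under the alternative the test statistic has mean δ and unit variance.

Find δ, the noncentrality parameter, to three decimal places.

δ = d·√(n/2) = 0.64 × √(52/2) = 3.2634

δ ≈ 3.263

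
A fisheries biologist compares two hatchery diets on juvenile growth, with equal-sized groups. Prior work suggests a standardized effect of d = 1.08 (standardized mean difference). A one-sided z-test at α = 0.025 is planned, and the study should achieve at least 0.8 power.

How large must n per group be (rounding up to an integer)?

For power 0.8 need Φ(δ − z_{0.025}) = 0.8, so δ = z_{0.025} + z_{0.20} = 1.960 + 0.842 = 2.802.
δ = d·√(n/2) ⇒ n = 2(δ/d)² = 2 × (2.802 / 1.08)² = 13.46.
Round up to the next whole unit.

n = 14 per group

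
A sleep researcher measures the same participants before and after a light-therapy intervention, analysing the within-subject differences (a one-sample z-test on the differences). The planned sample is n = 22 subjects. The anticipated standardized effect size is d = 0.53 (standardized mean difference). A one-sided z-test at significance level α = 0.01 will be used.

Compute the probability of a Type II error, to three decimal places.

Noncentrality parameter: δ = d·√n = 0.53 × √22 = 2.4859
One-sided α = 0.01 → critical value z_{0.01} = 2.326.
Power = Φ(δ − 2.326) = Φ(0.160) = 0.5634.
Type II error: β = 1 − power = 1 − 0.5634 = 0.4366.

β ≈ 0.437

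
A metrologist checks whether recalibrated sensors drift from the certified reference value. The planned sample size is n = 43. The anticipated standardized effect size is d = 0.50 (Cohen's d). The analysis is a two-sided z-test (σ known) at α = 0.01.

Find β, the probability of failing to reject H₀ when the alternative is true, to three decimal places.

Noncentrality parameter: δ = d·√n = 0.50 × √43 = 3.2787
Critical value for a two-sided test at α = 0.01: z_{α/2} = 2.576.
Power = Φ(δ − 2.576) + Φ(−δ − 2.576) = Φ(0.703) + Φ(-5.855) = 0.7589 + 0.0000 = 0.7589.
Type II error: β = 1 − power = 1 − 0.7589 = 0.2411.

β ≈ 0.241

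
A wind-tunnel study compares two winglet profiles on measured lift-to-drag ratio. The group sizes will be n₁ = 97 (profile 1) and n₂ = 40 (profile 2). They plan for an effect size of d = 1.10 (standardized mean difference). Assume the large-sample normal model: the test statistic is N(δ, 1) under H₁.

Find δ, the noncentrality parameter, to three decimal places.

δ ≈ 5.854

The noncentrality parameter scales effect size by the design's sample-size factor: δ = d / √(1/n₁ + 1/n₂) = 1.10 / √(1/97 + 1/40) = 5.8539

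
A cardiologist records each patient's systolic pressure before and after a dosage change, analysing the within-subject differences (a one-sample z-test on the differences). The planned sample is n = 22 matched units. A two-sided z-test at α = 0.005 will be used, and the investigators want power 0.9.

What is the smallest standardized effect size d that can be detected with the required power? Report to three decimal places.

d ≈ 0.872

Need Φ(δ − 2.807) = 0.9, so δ = 2.807 + 1.282 = 4.089.
(The second rejection-region term Φ(−δ − z_{α/2}) is negligible and dropped.)
δ = d·√n ⇒ d = δ/√n = 4.089/√22 = 0.8717.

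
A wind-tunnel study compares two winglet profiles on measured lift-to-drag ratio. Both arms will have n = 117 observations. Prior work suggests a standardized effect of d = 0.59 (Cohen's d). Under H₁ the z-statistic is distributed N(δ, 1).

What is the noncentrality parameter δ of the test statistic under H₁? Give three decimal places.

δ ≈ 4.513

The noncentrality parameter scales effect size by the design's sample-size factor: δ = d·√(n/2) = 0.59 × √(117/2) = 4.5126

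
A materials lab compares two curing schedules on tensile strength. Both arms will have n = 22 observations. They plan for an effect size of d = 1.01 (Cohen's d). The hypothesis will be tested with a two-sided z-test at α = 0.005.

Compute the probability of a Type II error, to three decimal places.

Noncentrality parameter: δ = d·√(n/2) = 1.01 × √(22/2) = 3.3498
Critical value for a two-sided test at α = 0.005: z_{α/2} = 2.807.
Power = Φ(δ − 2.807) + Φ(−δ − 2.807) = Φ(0.543) + Φ(-6.157) = 0.7064 + 0.0000 = 0.7064.
Type II error: β = 1 − power = 1 − 0.7064 = 0.2936.

β ≈ 0.294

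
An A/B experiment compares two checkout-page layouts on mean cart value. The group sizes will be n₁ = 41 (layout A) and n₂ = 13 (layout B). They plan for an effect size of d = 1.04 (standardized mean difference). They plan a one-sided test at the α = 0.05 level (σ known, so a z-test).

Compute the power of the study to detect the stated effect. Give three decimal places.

Power ≈ 0.948

Noncentrality parameter: δ = d / √(1/n₁ + 1/n₂) = 1.04 / √(1/41 + 1/13) = 3.2674
One-sided α = 0.05 → critical value z_{0.05} = 1.645.
Power = Φ(δ − 1.645) = Φ(1.623) = 0.9477.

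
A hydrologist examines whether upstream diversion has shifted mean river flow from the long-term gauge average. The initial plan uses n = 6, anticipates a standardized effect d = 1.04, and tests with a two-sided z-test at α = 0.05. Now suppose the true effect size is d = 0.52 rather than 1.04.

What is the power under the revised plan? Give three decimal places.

Power ≈ 0.247

With d = 0.52: δ = d·√n = 0.52 × √6 = 1.2737. Critical value z_{0.025} = 1.960.
Revised power = Φ(δ − 1.960) + Φ(−δ − 1.960) = Φ(-0.686) + Φ(-3.234) = 0.2463 + 0.0006 = 0.2469.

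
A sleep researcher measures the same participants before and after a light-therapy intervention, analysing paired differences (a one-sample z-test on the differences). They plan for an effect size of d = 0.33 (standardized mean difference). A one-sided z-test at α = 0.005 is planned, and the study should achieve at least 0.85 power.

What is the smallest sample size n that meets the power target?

n = 120

Set Φ(δ − 2.576) = 0.85; then δ − 2.576 = Φ⁻¹(0.85) = 1.036, giving δ = 3.612.
δ = d·√n ⇒ n = (δ/d)² = (3.612 / 0.33)² = 119.82.
Round up to the next whole unit.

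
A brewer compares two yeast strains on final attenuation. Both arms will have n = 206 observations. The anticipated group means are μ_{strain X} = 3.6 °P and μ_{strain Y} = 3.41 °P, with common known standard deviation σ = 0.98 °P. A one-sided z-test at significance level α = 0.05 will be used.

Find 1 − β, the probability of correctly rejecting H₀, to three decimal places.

Power ≈ 0.627

Standardized effect: d = |μ_{strain X} − μ_{strain Y}| / σ = |3.6 − 3.41| / 0.98 = 0.1939
Noncentrality parameter: δ = d·√(n/2) = 0.1939 × √(206/2) = 1.9676
One-sided α = 0.05 → critical value z_{0.05} = 1.645.
Power = Φ(δ − 1.645) = Φ(0.323) = 0.6266.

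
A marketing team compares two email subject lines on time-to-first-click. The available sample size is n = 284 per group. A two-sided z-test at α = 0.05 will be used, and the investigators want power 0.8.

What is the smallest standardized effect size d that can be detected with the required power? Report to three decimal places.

Need Φ(δ − 1.960) = 0.8, so δ = 1.960 + 0.842 = 2.802.
(Lower-tail contribution to power is negligible for δ > 0.)
δ = d·√(n/2) ⇒ d = δ/√(n/2) = 2.802/√(284/2) = 0.2351.

d ≈ 0.235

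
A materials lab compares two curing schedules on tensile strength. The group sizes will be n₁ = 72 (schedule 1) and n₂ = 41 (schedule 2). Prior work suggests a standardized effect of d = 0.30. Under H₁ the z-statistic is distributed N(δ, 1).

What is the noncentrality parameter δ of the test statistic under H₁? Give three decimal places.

δ = d / √(1/n₁ + 1/n₂) = 0.30 / √(1/72 + 1/41) = 1.5333

δ ≈ 1.533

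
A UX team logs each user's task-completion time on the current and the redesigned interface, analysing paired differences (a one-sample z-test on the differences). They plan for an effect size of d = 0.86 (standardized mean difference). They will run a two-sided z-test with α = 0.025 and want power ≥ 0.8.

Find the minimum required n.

n = 13

Set Φ(δ − 2.241) = 0.8; then δ − 2.241 = Φ⁻¹(0.8) = 0.842, giving δ = 3.083.
(For δ > 0 the lower-tail rejection region contributes negligibly to power, so the one-term inversion is standard.)
δ = d·√n ⇒ n = (δ/d)² = (3.083 / 0.86)² = 12.85.
Rounding up, n = 13.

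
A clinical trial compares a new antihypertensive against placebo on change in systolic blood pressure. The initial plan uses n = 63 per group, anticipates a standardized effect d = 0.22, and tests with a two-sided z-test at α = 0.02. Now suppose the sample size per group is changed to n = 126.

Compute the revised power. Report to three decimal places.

Power ≈ 0.281

With n = 126 per group: δ = d·√(n/2) = 0.22 × √(126/2) = 1.7462. Critical value z_{0.01} = 2.326.
Revised power = Φ(δ − 2.326) + Φ(−δ − 2.326) = Φ(-0.580) + Φ(-4.073) = 0.2809 + 0.0000 = 0.2809.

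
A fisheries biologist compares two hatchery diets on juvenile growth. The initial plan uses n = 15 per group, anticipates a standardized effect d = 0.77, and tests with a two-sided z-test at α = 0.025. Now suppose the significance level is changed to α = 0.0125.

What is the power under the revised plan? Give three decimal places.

Power ≈ 0.349

δ = d·√(n/2) = 0.77 × √(15/2) = 2.1087 (unchanged). New critical value: z_{0.0063} = 2.498.
Revised power = Φ(δ − 2.498) + Φ(−δ − 2.498) = Φ(-0.389) + Φ(-4.606) = 0.3486 + 0.0000 = 0.3486.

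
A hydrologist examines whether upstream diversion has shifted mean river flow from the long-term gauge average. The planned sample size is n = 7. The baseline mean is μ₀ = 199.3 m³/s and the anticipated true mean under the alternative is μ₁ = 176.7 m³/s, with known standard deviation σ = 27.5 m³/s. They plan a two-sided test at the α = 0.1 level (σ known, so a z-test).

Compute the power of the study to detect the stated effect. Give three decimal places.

Standardized effect: d = |μ₁ − μ₀| / σ = |176.7 − 199.3| / 27.5 = 0.8218
Noncentrality parameter: δ = d·√n = 0.8218 × √7 = 2.1743
Critical value for a two-sided test at α = 0.1: z_{α/2} = 1.645.
Power = Φ(δ − 1.645) + Φ(−δ − 1.645) = Φ(0.529) + Φ(-3.819) = 0.7018 + 0.0001 = 0.7018.

Power ≈ 0.702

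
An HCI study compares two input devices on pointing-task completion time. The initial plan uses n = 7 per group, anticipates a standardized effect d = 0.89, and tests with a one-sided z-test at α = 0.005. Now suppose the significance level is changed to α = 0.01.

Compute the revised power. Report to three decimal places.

δ = d·√(n/2) = 0.89 × √(7/2) = 1.6650 (unchanged). New critical value: z_{0.01} = 2.326.
Revised power = Φ(δ − 2.326) = Φ(-0.661) = 0.2542.

Power ≈ 0.254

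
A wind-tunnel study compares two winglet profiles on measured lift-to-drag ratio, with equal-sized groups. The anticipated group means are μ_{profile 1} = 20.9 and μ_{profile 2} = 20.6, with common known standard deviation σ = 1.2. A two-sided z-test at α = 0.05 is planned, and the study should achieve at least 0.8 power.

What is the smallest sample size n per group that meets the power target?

Standardized effect: d = |μ_{profile 1} − μ_{profile 2}| / σ = |20.9 − 20.6| / 1.2 = 0.2500
Set Φ(δ − 1.960) = 0.8; then δ − 1.960 = Φ⁻¹(0.8) = 0.842, giving δ = 2.802.
(Ignoring the negligible lower-tail rejection probability gives the usual closed-form inversion.)
δ = d·√(n/2) ⇒ n = 2(δ/d)² = 2 × (2.802 / 0.2500)² = 251.16.
Rounding up, n = 252 per group.

n = 252 per group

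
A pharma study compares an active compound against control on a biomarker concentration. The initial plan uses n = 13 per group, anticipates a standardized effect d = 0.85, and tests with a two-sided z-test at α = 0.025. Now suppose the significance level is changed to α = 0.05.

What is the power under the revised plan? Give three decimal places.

δ = d·√(n/2) = 0.85 × √(13/2) = 2.1671 (unchanged). New critical value: z_{0.025} = 1.960.
Revised power = Φ(δ − 1.960) + Φ(−δ − 1.960) = Φ(0.207) + Φ(-4.127) = 0.5820 + 0.0000 = 0.5821.

Power ≈ 0.582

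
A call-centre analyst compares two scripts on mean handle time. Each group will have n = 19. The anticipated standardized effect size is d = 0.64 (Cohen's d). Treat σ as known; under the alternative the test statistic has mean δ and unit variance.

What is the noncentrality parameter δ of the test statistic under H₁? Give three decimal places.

The noncentrality parameter scales effect size by the design's sample-size factor: δ = d·√(n/2) = 0.64 × √(19/2) = 1.9726

δ ≈ 1.973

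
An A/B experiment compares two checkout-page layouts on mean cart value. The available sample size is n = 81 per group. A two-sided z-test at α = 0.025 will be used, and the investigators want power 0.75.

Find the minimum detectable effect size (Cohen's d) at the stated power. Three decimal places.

d ≈ 0.458

Need Φ(δ − 2.241) = 0.75, so δ = 2.241 + 0.674 = 2.916.
(Lower-tail contribution to power is negligible for δ > 0.)
δ = d·√(n/2) ⇒ d = δ/√(n/2) = 2.916/√(81/2) = 0.4582.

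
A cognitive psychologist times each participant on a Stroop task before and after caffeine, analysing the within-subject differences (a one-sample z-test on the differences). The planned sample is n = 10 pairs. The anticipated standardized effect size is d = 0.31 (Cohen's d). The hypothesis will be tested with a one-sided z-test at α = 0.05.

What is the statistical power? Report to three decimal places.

Power ≈ 0.253

Noncentrality parameter: δ = d·√n = 0.31 × √10 = 0.9803
One-sided α = 0.05 → critical value z_{0.05} = 1.645.
Power = P(Z > 1.645 − δ) = Φ(-0.665) = 0.2532.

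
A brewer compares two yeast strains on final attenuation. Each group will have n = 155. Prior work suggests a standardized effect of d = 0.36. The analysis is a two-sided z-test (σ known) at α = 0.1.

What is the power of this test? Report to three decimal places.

Power ≈ 0.936

Noncentrality parameter: δ = d·√(n/2) = 0.36 × √(155/2) = 3.1692
Critical value for a two-sided test at α = 0.1: z_{α/2} = 1.645.
Power = Φ(δ − 1.645) + Φ(−δ − 1.645) = Φ(1.524) + Φ(-4.814) = 0.9363 + 0.0000 = 0.9363.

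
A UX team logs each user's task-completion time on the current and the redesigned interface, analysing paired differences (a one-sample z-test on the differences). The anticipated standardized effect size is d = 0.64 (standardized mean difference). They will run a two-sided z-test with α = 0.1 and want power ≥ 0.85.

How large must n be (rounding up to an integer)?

n = 18

Set Φ(δ − 1.645) = 0.85; then δ − 1.645 = Φ⁻¹(0.85) = 1.036, giving δ = 2.681.
(For δ > 0 the lower-tail rejection region contributes negligibly to power, so the one-term inversion is standard.)
δ = d·√n ⇒ n = (δ/d)² = (2.681 / 0.64)² = 17.55.
Rounding up, n = 18.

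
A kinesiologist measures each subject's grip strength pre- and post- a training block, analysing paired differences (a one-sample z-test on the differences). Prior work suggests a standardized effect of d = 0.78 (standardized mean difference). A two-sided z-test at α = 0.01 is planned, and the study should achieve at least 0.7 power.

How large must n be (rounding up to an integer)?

n = 16

Set Φ(δ − 2.576) = 0.7; then δ − 2.576 = Φ⁻¹(0.7) = 0.524, giving δ = 3.100.
(For δ > 0 the lower-tail rejection region contributes negligibly to power, so the one-term inversion is standard.)
δ = d·√n ⇒ n = (δ/d)² = (3.100 / 0.78)² = 15.80.
Rounding up, n = 16.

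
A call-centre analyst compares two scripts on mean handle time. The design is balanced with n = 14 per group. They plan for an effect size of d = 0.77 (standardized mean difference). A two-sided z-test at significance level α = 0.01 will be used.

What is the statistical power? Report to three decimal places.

Power ≈ 0.295

Noncentrality parameter: δ = d·√(n/2) = 0.77 × √(14/2) = 2.0372
Two-sided α = 0.01 → critical value z_{0.005} = 2.576.
Power = Φ(δ − 2.576) + Φ(−δ − 2.576) = Φ(-0.539) + Φ(-4.613) = 0.2951 + 0.0000 = 0.2951.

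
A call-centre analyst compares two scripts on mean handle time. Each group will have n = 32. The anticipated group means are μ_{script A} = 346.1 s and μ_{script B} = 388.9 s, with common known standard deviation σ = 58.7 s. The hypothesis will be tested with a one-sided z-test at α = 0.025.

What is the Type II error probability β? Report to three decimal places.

Standardized effect: d = |μ_{script A} − μ_{script B}| / σ = |346.1 − 388.9| / 58.7 = 0.7291
Noncentrality parameter: δ = d·√(n/2) = 0.7291 × √(32/2) = 2.9165
Critical value for a one-sided test at α = 0.025: z_α = 1.960.
Power = Φ(δ − 1.960) = Φ(0.957) = 0.8306.
Type II error: β = 1 − power = 1 − 0.8306 = 0.1694.

β ≈ 0.169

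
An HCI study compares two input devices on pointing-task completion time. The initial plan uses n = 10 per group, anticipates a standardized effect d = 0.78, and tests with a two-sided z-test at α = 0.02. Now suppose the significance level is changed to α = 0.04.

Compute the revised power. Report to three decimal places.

δ = d·√(n/2) = 0.78 × √(10/2) = 1.7441 (unchanged). New critical value: z_{0.02} = 2.054.
Revised power = Φ(δ − 2.054) + Φ(−δ − 2.054) = Φ(-0.310) + Φ(-3.798) = 0.3784 + 0.0001 = 0.3785.

Power ≈ 0.378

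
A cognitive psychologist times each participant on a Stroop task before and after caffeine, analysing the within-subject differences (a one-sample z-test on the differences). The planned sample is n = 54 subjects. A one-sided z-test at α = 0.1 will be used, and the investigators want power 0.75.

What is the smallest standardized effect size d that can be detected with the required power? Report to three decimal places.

Required noncentrality: δ = z_{0.1} + z_{0.25} = 1.282 + 0.674 = 1.956.
δ = d·√n ⇒ d = δ/√n = 1.956/√54 = 0.2662.

d ≈ 0.266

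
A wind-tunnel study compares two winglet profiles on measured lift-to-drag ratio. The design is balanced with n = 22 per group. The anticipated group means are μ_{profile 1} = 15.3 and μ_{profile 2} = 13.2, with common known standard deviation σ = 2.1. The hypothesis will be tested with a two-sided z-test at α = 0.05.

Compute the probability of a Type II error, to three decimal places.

β ≈ 0.087

Standardized effect: d = |μ_{profile 1} − μ_{profile 2}| / σ = |15.3 − 13.2| / 2.1 = 1.0000
Noncentrality parameter: δ = d·√(n/2) = 1.0000 × √(22/2) = 3.3166
Critical value for a two-sided test at α = 0.05: z_{α/2} = 1.960.
Power = Φ(δ − 1.960) + Φ(−δ − 1.960) = Φ(1.357) + Φ(-5.277) = 0.9126 + 0.0000 = 0.9126.
Type II error: β = 1 − power = 1 − 0.9126 = 0.0874.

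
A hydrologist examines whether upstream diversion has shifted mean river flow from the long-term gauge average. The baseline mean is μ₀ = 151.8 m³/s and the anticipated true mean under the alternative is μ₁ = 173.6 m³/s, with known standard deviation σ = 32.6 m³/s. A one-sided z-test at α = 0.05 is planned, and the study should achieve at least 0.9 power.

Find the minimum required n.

Standardized effect: d = |μ₁ − μ₀| / σ = |173.6 − 151.8| / 32.6 = 0.6687
For power 0.9 need Φ(δ − z_{0.05}) = 0.9, so δ = z_{0.05} + z_{0.10} = 1.645 + 1.282 = 2.926.
δ = d·√n ⇒ n = (δ/d)² = (2.926 / 0.6687)² = 19.15.
Round up to the next whole unit.

n = 20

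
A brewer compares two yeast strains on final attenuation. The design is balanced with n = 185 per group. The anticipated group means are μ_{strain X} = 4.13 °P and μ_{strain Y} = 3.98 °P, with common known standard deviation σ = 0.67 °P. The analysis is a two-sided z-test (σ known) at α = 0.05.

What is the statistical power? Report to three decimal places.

Standardized effect: d = |μ_{strain X} − μ_{strain Y}| / σ = |4.13 − 3.98| / 0.67 = 0.2239
Noncentrality parameter: δ = d·√(n/2) = 0.2239 × √(185/2) = 2.1532
Two-sided α = 0.05 → critical value z_{0.025} = 1.960.
Power = Φ(δ − 1.960) + Φ(−δ − 1.960) = Φ(0.193) + Φ(-4.113) = 0.5766 + 0.0000 = 0.5766.

Power ≈ 0.577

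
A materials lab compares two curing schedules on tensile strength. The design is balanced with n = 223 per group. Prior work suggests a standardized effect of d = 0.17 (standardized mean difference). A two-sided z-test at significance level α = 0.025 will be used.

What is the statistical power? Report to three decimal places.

Noncentrality parameter: δ = d·√(n/2) = 0.17 × √(223/2) = 1.7951
Critical value for a two-sided test at α = 0.025: z_{α/2} = 2.241.
Power = Φ(δ − 2.241) + Φ(−δ − 2.241) = Φ(-0.446) + Φ(-4.036) = 0.3277 + 0.0000 = 0.3277.

Power ≈ 0.328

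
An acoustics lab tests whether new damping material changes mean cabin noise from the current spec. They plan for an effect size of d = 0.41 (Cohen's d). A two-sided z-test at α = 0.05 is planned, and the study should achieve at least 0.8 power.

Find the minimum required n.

n = 47

Set Φ(δ − 1.960) = 0.8; then δ − 1.960 = Φ⁻¹(0.8) = 0.842, giving δ = 2.802.
(For δ > 0 the lower-tail rejection region contributes negligibly to power, so the one-term inversion is standard.)
δ = d·√n ⇒ n = (δ/d)² = (2.802 / 0.41)² = 46.69.
Rounding up, n = 47.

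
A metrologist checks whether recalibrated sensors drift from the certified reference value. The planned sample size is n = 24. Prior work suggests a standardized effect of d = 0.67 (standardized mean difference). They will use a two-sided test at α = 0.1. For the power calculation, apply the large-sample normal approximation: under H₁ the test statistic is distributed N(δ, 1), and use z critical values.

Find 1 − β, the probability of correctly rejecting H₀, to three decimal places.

Noncentrality parameter: δ = d·√n = 0.67 × √24 = 3.2823
Two-sided α = 0.1 → critical value z_{0.05} = 1.645.
Power = Φ(δ − 1.645) + Φ(−δ − 1.645) = Φ(1.637) + Φ(-4.927) = 0.9492 + 0.0000 = 0.9492.

Power ≈ 0.949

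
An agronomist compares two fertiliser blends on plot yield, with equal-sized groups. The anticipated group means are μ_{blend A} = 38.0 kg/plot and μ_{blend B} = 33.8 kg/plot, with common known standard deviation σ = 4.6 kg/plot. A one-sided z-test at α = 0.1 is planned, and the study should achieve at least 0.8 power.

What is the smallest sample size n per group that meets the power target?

n = 11 per group

Standardized effect: d = |μ_{blend A} − μ_{blend B}| / σ = |38.0 − 33.8| / 4.6 = 0.9130
For power 0.8 need Φ(δ − z_{0.1}) = 0.8, so δ = z_{0.1} + z_{0.20} = 1.282 + 0.842 = 2.123.
δ = d·√(n/2) ⇒ n = 2(δ/d)² = 2 × (2.123 / 0.9130)² = 10.81.
Round up to the next whole unit.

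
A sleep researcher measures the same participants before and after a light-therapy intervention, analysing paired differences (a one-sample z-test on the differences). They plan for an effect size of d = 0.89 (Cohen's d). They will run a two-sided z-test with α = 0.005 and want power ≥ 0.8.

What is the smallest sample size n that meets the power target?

n = 17

For power 0.8 need Φ(δ − z_{0.0025}) = 0.8, so δ = z_{0.0025} + z_{0.20} = 2.807 + 0.842 = 3.649.
(Ignoring the negligible lower-tail rejection probability gives the usual closed-form inversion.)
δ = d·√n ⇒ n = (δ/d)² = (3.649 / 0.89)² = 16.81.
Rounding up, n = 17.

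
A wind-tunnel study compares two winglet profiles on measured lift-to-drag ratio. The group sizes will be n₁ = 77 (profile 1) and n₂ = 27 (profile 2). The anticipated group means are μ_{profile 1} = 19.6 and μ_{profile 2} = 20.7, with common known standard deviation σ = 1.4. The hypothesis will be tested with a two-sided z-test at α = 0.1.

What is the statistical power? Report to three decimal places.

Standardized effect: d = |μ_{profile 1} − μ_{profile 2}| / σ = |19.6 − 20.7| / 1.4 = 0.7857
Noncentrality parameter: δ = d / √(1/n₁ + 1/n₂) = 0.7857 / √(1/77 + 1/27) = 3.5130
Critical value for a two-sided test at α = 0.1: z_{α/2} = 1.645.
Power = Φ(δ − 1.645) + Φ(−δ − 1.645) = Φ(1.868) + Φ(-5.158) = 0.9691 + 0.0000 = 0.9691.

Power ≈ 0.969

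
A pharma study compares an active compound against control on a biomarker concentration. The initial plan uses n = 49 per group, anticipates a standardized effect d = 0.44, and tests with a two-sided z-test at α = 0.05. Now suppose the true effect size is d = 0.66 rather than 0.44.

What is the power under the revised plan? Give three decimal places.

Power ≈ 0.904

With d = 0.66: δ = d·√(n/2) = 0.66 × √(49/2) = 3.2668. Critical value z_{0.025} = 1.960.
Revised power = Φ(δ − 1.960) + Φ(−δ − 1.960) = Φ(1.307) + Φ(-5.227) = 0.9044 + 0.0000 = 0.9044.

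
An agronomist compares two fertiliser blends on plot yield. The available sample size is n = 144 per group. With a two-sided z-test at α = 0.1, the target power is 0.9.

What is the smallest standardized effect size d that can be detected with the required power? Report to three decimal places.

Need Φ(δ − 1.645) = 0.9, so δ = 1.645 + 1.282 = 2.926.
(The second rejection-region term Φ(−δ − z_{α/2}) is negligible and dropped.)
δ = d·√(n/2) ⇒ d = δ/√(n/2) = 2.926/√(144/2) = 0.3449.

d ≈ 0.345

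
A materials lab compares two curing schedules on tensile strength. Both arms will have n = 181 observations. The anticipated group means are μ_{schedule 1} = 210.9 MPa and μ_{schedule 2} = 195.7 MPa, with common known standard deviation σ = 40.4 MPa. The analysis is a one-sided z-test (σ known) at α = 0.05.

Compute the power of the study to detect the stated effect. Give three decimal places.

Standardized effect: d = |μ_{schedule 1} − μ_{schedule 2}| / σ = |210.9 − 195.7| / 40.4 = 0.3762
Noncentrality parameter: δ = d·√(n/2) = 0.3762 × √(181/2) = 3.5792
Critical value for a one-sided test at α = 0.05: z_α = 1.645.
Power = Φ(δ − 1.645) = Φ(1.934) = 0.9735.

Power ≈ 0.973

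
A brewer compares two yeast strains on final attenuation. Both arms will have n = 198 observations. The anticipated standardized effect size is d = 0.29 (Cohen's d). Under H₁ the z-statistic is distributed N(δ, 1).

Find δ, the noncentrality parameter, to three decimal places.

The noncentrality parameter scales effect size by the design's sample-size factor: δ = d·√(n/2) = 0.29 × √(198/2) = 2.8855

δ ≈ 2.885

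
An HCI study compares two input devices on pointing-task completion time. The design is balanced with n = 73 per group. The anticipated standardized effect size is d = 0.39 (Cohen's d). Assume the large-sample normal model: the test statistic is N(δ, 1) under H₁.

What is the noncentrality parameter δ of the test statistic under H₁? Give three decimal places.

δ ≈ 2.356

δ = d·√(n/2) = 0.39 × √(73/2) = 2.3562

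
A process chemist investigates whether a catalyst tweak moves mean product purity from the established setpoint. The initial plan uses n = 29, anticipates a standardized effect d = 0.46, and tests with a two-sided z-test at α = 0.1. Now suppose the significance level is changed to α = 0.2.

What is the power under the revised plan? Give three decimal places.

δ = d·√n = 0.46 × √29 = 2.4772 (unchanged). New critical value: z_{0.1} = 1.282.
Revised power = Φ(δ − 1.282) + Φ(−δ − 1.282) = Φ(1.196) + Φ(-3.759) = 0.8841 + 0.0001 = 0.8842.

Power ≈ 0.884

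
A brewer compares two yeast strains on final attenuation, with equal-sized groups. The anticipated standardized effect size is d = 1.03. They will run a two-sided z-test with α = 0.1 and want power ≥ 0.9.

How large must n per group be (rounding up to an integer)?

Set Φ(δ − 1.645) = 0.9; then δ − 1.645 = Φ⁻¹(0.9) = 1.282, giving δ = 2.926.
(The Φ(−δ − z_{α/2}) term is vanishingly small for δ > 0 and is dropped in the standard sample-size formula.)
δ = d·√(n/2) ⇒ n = 2(δ/d)² = 2 × (2.926 / 1.03)² = 16.14.
Rounding up, n = 17 per group.

n = 17 per group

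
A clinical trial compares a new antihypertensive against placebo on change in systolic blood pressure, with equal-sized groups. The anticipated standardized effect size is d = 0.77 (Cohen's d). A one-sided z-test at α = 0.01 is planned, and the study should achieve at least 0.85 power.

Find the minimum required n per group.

Set Φ(δ − 2.326) = 0.85; then δ − 2.326 = Φ⁻¹(0.85) = 1.036, giving δ = 3.363.
δ = d·√(n/2) ⇒ n = 2(δ/d)² = 2 × (3.363 / 0.77)² = 38.15.
Round up to the next whole unit.

n = 39 per group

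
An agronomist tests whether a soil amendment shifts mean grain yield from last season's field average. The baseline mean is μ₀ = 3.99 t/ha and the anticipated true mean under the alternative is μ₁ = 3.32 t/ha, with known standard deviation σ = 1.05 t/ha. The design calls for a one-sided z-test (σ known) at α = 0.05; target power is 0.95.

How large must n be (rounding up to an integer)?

Standardized effect: d = |μ₁ − μ₀| / σ = |3.32 − 3.99| / 1.05 = 0.6381
For power 0.95 need Φ(δ − z_{0.05}) = 0.95, so δ = z_{0.05} + z_{0.05} = 1.645 + 1.645 = 3.290.
δ = d·√n ⇒ n = (δ/d)² = (3.290 / 0.6381)² = 26.58.
Rounding up, n = 27.

n = 27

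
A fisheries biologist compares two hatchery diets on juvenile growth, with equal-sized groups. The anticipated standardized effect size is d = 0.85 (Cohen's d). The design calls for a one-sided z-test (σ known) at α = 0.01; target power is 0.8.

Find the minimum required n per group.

n = 28 per group

Set Φ(δ − 2.326) = 0.8; then δ − 2.326 = Φ⁻¹(0.8) = 0.842, giving δ = 3.168.
δ = d·√(n/2) ⇒ n = 2(δ/d)² = 2 × (3.168 / 0.85)² = 27.78.
Rounding up, n = 28 per group.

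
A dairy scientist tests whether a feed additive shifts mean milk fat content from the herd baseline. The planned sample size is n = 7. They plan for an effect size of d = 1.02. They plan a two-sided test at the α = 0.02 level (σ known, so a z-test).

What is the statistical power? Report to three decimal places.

Power ≈ 0.645

Noncentrality parameter: δ = d·√n = 1.02 × √7 = 2.6987
Critical value for a two-sided test at α = 0.02: z_{α/2} = 2.326.
Power = Φ(δ − 2.326) + Φ(−δ − 2.326) = Φ(0.372) + Φ(-5.025) = 0.6452 + 0.0000 = 0.6452.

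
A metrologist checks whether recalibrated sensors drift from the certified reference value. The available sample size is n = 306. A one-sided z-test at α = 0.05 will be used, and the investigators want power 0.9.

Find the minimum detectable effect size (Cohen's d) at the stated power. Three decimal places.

d ≈ 0.167

Required noncentrality: δ = z_{0.05} + z_{0.10} = 1.645 + 1.282 = 2.926.
δ = d·√n ⇒ d = δ/√n = 2.926/√306 = 0.1673.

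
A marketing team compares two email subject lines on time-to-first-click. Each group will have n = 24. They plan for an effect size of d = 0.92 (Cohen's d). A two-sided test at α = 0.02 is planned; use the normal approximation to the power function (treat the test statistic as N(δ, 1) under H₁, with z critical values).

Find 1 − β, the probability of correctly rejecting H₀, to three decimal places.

Noncentrality parameter: δ = d·√(n/2) = 0.92 × √(24/2) = 3.1870
Critical value for a two-sided test at α = 0.02: z_{α/2} = 2.326.
Power = Φ(δ − 2.326) + Φ(−δ − 2.326) = Φ(0.861) + Φ(-5.513) = 0.8053 + 0.0000 = 0.8053.

Power ≈ 0.805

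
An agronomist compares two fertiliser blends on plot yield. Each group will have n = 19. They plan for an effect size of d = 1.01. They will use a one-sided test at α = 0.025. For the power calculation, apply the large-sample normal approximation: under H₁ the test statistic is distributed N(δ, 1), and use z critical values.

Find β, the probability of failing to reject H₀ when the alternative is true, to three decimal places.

Noncentrality parameter: λ = d·√(n/2) = 1.01 × √(19/2) = 3.1130
Critical value for a one-sided test at α = 0.025: z_α = 1.960.
Power = P(Z > 1.960 − λ) = Φ(1.153) = 0.8756.
Type II error: β = 1 − power = 1 − 0.8756 = 0.1244.

β ≈ 0.124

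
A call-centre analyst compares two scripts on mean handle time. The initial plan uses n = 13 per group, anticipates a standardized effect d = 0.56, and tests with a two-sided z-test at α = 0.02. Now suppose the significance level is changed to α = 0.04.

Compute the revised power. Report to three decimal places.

Power ≈ 0.266

δ = d·√(n/2) = 0.56 × √(13/2) = 1.4277 (unchanged). New critical value: z_{0.02} = 2.054.
Revised power = Φ(δ − 2.054) + Φ(−δ − 2.054) = Φ(-0.626) + Φ(-3.481) = 0.2656 + 0.0002 = 0.2659.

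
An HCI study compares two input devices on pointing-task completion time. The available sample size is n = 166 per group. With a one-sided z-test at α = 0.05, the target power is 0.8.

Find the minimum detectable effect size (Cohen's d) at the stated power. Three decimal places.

d ≈ 0.273

Required noncentrality: δ = z_{0.05} + z_{0.20} = 1.645 + 0.842 = 2.486.
δ = d·√(n/2) ⇒ d = δ/√(n/2) = 2.486/√(166/2) = 0.2729.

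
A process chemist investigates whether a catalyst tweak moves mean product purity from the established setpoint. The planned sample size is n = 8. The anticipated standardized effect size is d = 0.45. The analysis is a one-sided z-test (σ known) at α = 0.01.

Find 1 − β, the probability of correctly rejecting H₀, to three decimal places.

Power ≈ 0.146

Noncentrality parameter: δ = d·√n = 0.45 × √8 = 1.2728
One-sided α = 0.01 → critical value z_{0.01} = 2.326.
Power = P(Z > 2.326 − δ) = Φ(-1.054) = 0.1460.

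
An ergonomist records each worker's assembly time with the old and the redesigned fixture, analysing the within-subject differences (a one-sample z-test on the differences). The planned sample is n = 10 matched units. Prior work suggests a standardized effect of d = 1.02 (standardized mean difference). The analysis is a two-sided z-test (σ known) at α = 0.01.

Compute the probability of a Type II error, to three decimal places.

β ≈ 0.258

Noncentrality parameter: δ = d·√n = 1.02 × √10 = 3.2255
Two-sided α = 0.01 → critical value z_{0.005} = 2.576.
Power = Φ(δ − 2.576) + Φ(−δ − 2.576) = Φ(0.650) + Φ(-5.801) = 0.7421 + 0.0000 = 0.7421.
Type II error: β = 1 − power = 1 − 0.7421 = 0.2579.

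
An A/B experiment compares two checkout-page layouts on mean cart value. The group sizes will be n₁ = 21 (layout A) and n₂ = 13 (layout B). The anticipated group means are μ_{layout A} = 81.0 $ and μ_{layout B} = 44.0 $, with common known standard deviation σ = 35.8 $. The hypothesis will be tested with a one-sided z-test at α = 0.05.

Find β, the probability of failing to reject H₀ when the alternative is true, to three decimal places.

β ≈ 0.100

Standardized effect: d = |μ_{layout A} − μ_{layout B}| / σ = |81.0 − 44.0| / 35.8 = 1.0335
Noncentrality parameter: δ = d / √(1/n₁ + 1/n₂) = 1.0335 / √(1/21 + 1/13) = 2.9286
Critical value for a one-sided test at α = 0.05: z_α = 1.645.
Power = Φ(δ − 1.645) = Φ(1.284) = 0.9004.
Type II error: β = 1 − power = 1 − 0.9004 = 0.0996.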